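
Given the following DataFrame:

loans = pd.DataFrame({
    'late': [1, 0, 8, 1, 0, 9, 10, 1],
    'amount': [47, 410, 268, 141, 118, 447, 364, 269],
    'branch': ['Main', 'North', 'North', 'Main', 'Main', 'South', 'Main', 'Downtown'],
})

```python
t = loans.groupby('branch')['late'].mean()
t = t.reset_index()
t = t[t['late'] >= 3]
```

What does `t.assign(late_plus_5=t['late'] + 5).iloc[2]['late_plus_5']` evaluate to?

14.0

group by branch, mean of late:
branch
Downtown    1.0
Main        3.0
North       4.0
South       9.0
Name: late, dtype: float64
reset_index():
     branch  late
0  Downtown   1.0
1      Main   3.0
2     North   4.0
3     South   9.0
filter rows where late >= 3:
  branch  late
1   Main   3.0
2  North   4.0
3  South   9.0
add column late_plus_5 = t['late'] + 5:
  branch  late  late_plus_5
1   Main   3.0          8.0
2  North   4.0          9.0
3  South   9.0         14.0
Reading off the value at position 2, column 'late_plus_5', we get 14.0.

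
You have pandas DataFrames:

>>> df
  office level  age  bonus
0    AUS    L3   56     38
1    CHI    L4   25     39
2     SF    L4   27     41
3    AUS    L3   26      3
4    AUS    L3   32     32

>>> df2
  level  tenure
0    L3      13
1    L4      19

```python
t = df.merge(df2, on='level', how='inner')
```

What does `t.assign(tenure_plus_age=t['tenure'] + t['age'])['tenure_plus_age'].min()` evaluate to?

merge on 'level' (how='inner') → 5 rows:
  office level  age  bonus  tenure
0    AUS    L3   56     38      13
1    CHI    L4   25     39      19
2     SF    L4   27     41      19
3    AUS    L3   26      3      13
4    AUS    L3   32     32      13
add column tenure_plus_age = t['tenure'] + t['age']:
  office level  age  bonus  tenure  tenure_plus_age
0    AUS    L3   56     38      13               69
1    CHI    L4   25     39      19               44
2     SF    L4   27     41      19               46
3    AUS    L3   26      3      13               39
4    AUS    L3   32     32      13               45
Taking the min of column 'tenure_plus_age' gives 39.

39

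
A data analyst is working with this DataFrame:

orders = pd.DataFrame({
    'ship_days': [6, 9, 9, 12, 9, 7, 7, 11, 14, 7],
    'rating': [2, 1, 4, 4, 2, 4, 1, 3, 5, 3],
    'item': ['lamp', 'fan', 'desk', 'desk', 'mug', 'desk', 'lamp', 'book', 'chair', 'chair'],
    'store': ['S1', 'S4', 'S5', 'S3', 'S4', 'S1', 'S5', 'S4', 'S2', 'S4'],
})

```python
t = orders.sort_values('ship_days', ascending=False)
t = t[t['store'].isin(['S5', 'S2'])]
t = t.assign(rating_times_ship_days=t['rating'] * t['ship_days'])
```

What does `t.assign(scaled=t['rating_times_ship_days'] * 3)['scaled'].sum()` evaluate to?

339

sort by ship_days descending:
   ship_days  rating   item store
8         14       5  chair    S2
3         12       4   desk    S3
7         11       3   book    S4
1          9       1    fan    S4
2          9       4   desk    S5
4          9       2    mug    S4
5          7       4   desk    S1
6          7       1   lamp    S5
9          7       3  chair    S4
0          6       2   lamp    S1
filter rows where store in ['S5', 'S2']:
   ship_days  rating   item store
8         14       5  chair    S2
2          9       4   desk    S5
6          7       1   lamp    S5
add column rating_times_ship_days = t['rating'] * t['ship_days']:
   ship_days  rating   item store  rating_times_ship_days
8         14       5  chair    S2                      70
2          9       4   desk    S5                      36
6          7       1   lamp    S5                       7
add column scaled = t['rating_times_ship_days'] * 3:
   ship_days  rating   item store  rating_times_ship_days  scaled
8         14       5  chair    S2                      70     210
2          9       4   desk    S5                      36     108
6          7       1   lamp    S5                       7      21
Taking the sum of column 'scaled' gives 339.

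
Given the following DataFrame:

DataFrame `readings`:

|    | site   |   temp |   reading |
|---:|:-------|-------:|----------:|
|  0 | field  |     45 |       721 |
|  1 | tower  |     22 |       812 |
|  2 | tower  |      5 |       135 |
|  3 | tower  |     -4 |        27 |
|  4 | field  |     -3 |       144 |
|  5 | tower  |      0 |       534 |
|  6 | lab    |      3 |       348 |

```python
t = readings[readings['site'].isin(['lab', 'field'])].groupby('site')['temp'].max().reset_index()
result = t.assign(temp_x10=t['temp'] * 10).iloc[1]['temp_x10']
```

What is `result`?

30

filter rows where site in ['lab', 'field']:
    site  temp  reading
0  field    45      721
4  field    -3      144
6    lab     3      348
group by site, max of temp:
site
field    45
lab       3
Name: temp, dtype: int64
reset_index():
    site  temp
0  field    45
1    lab     3
add column temp_x10 = t['temp'] * 10:
    site  temp  temp_x10
0  field    45       450
1    lab     3        30
Then the value at position 1, column 'temp_x10': 30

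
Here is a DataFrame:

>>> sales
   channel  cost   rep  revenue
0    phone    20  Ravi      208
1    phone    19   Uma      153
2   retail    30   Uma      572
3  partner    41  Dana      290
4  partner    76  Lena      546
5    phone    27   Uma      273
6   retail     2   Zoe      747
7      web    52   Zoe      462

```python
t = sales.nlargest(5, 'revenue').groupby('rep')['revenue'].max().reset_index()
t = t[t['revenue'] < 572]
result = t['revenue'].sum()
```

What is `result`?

take 5 rows with largest revenue:
   channel  cost   rep  revenue
6   retail     2   Zoe      747
2   retail    30   Uma      572
4  partner    76  Lena      546
7      web    52   Zoe      462
3  partner    41  Dana      290
group by rep, max of revenue:
rep
Dana    290
Lena    546
Uma     572
Zoe     747
Name: revenue, dtype: int64
reset_index():
    rep  revenue
0  Dana      290
1  Lena      546
2   Uma      572
3   Zoe      747
filter rows where revenue < 572:
    rep  revenue
0  Dana      290
1  Lena      546
The sum of column 'revenue' is 836.

836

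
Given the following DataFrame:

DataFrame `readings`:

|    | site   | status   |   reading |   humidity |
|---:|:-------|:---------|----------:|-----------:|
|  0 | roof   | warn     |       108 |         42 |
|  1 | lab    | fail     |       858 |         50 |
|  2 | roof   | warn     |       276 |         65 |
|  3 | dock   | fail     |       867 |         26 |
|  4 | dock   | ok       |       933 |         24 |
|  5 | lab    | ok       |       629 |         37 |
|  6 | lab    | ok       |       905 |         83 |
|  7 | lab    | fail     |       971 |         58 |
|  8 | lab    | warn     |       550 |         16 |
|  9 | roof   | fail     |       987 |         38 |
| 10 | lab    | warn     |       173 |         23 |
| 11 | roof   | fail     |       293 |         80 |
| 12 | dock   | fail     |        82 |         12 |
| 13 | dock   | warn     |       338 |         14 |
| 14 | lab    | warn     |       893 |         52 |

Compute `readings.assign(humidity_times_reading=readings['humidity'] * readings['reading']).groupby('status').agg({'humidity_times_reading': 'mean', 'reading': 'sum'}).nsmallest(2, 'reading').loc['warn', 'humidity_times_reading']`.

add column humidity_times_reading = readings['humidity'] * readings['reading']:
    site status  reading  humidity  humidity_times_reading
0   roof   warn      108        42                    4536
1    lab   fail      858        50                   42900
2   roof   warn      276        65                   17940
3   dock   fail      867        26                   22542
4   dock     ok      933        24                   22392
5    lab     ok      629        37                   23273
6    lab     ok      905        83                   75115
7    lab   fail      971        58                   56318
8    lab   warn      550        16                    8800
9   roof   fail      987        38                   37506
10   lab   warn      173        23                    3979
11  roof   fail      293        80                   23440
12  dock   fail       82        12                     984
13  dock   warn      338        14                    4732
14   lab   warn      893        52                   46436
group by status: mean(humidity_times_reading), sum(reading):
        humidity_times_reading  reading
status                                 
fail              30615.000000     4058
ok                40260.000000     2467
warn              14403.833333     2338
take 2 rows with smallest reading:
        humidity_times_reading  reading
status                                 
warn              14403.833333     2338
ok                40260.000000     2467
So loc['warn', 'humidity_times_reading'] = 14403.8333333.

14403.8333333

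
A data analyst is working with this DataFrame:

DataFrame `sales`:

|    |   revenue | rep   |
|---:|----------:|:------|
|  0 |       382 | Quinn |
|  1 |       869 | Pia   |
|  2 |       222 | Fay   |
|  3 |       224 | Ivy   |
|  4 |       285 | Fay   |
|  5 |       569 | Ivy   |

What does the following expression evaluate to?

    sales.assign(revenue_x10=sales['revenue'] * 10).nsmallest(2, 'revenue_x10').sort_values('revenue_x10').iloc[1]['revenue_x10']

2240

add column revenue_x10 = sales['revenue'] * 10:
   revenue    rep  revenue_x10
0      382  Quinn         3820
1      869    Pia         8690
2      222    Fay         2220
3      224    Ivy         2240
4      285    Fay         2850
5      569    Ivy         5690
take 2 rows with smallest revenue_x10:
   revenue  rep  revenue_x10
2      222  Fay         2220
3      224  Ivy         2240
sort by revenue_x10:
   revenue  rep  revenue_x10
2      222  Fay         2220
3      224  Ivy         2240
The value at position 1, column 'revenue_x10' is 2240.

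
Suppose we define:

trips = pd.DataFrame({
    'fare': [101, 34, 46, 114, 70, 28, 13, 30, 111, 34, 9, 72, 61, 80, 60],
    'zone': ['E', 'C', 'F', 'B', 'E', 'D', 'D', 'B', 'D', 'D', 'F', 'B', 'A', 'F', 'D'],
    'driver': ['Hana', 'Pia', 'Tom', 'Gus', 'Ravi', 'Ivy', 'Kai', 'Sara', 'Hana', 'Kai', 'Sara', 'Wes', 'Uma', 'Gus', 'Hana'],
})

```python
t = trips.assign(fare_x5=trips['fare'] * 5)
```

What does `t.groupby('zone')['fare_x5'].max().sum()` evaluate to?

2505

add column fare_x5 = trips['fare'] * 5:
    fare zone driver  fare_x5
0    101    E   Hana      505
1     34    C    Pia      170
2     46    F    Tom      230
3    114    B    Gus      570
4     70    E   Ravi      350
5     28    D    Ivy      140
6     13    D    Kai       65
7     30    B   Sara      150
8    111    D   Hana      555
9     34    D    Kai      170
10     9    F   Sara       45
11    72    B    Wes      360
12    61    A    Uma      305
13    80    F    Gus      400
14    60    D   Hana      300
group by zone, max of fare_x5:
zone
A    305
B    570
C    170
D    555
E    505
F    400
Name: fare_x5, dtype: int64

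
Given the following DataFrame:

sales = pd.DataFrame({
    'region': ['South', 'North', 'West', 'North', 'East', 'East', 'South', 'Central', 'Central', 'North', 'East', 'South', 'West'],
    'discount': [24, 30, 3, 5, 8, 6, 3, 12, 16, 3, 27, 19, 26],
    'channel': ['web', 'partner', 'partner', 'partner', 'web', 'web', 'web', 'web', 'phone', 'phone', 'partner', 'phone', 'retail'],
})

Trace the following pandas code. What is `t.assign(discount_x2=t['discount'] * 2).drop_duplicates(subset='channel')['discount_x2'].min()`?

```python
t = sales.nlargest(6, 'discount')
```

take 6 rows with largest discount:
     region  discount  channel
1     North        30  partner
10     East        27  partner
12     West        26   retail
0     South        24      web
11    South        19    phone
8   Central        16    phone
add column discount_x2 = t['discount'] * 2:
     region  discount  channel  discount_x2
1     North        30  partner           60
10     East        27  partner           54
12     West        26   retail           52
0     South        24      web           48
11    South        19    phone           38
8   Central        16    phone           32
drop duplicate channel (keep=first):
   region  discount  channel  discount_x2
1   North        30  partner           60
12   West        26   retail           52
0   South        24      web           48
11  South        19    phone           38
Reading off the min of column 'discount_x2', we get 38.

38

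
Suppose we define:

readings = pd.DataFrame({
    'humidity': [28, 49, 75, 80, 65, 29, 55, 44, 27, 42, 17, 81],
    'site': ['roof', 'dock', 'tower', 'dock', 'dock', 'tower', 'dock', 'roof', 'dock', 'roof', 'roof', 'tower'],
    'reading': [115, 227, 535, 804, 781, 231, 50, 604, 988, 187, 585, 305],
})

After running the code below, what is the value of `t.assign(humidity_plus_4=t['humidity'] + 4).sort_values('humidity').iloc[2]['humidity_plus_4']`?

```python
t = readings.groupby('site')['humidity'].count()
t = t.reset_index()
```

9

group by site, count of humidity:
site
dock     5
roof     4
tower    3
Name: humidity, dtype: int64
reset_index():
    site  humidity
0   dock         5
1   roof         4
2  tower         3
add column humidity_plus_4 = t['humidity'] + 4:
    site  humidity  humidity_plus_4
0   dock         5                9
1   roof         4                8
2  tower         3                7
sort by humidity:
    site  humidity  humidity_plus_4
2  tower         3                7
1   roof         4                8
0   dock         5                9
value at position 2, column 'humidity_plus_4' → 9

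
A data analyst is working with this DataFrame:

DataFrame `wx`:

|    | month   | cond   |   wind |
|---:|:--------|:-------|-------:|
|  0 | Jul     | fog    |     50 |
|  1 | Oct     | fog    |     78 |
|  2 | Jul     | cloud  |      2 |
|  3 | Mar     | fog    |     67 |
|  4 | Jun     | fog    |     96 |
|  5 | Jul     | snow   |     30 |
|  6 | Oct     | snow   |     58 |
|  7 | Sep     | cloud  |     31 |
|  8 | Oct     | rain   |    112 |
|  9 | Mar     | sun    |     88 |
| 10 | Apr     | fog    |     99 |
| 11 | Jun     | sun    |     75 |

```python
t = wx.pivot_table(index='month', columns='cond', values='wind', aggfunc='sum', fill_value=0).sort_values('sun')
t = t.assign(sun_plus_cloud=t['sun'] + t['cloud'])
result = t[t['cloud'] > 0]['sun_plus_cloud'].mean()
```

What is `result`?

pivot: rows=month, cols=cond, sum(wind):
cond   cloud  fog  rain  snow  sun
month                             
Apr        0   99     0     0    0
Jul        2   50     0    30    0
Jun        0   96     0     0   75
Mar        0   67     0     0   88
Oct        0   78   112    58    0
Sep       31    0     0     0    0
sort by sun:
cond   cloud  fog  rain  snow  sun
month                             
Apr        0   99     0     0    0
Jul        2   50     0    30    0
Oct        0   78   112    58    0
Sep       31    0     0     0    0
Jun        0   96     0     0   75
Mar        0   67     0     0   88
add column sun_plus_cloud = t['sun'] + t['cloud']:
cond   cloud  fog  rain  snow  sun  sun_plus_cloud
month                                             
Apr        0   99     0     0    0               0
Jul        2   50     0    30    0               2
Oct        0   78   112    58    0               0
Sep       31    0     0     0    0              31
Jun        0   96     0     0   75              75
Mar        0   67     0     0   88              88
filter rows where cloud > 0:
cond   cloud  fog  rain  snow  sun  sun_plus_cloud
month                                             
Jul        2   50     0    30    0               2
Sep       31    0     0     0    0              31
The mean of column 'sun_plus_cloud' is 16.5.

16.5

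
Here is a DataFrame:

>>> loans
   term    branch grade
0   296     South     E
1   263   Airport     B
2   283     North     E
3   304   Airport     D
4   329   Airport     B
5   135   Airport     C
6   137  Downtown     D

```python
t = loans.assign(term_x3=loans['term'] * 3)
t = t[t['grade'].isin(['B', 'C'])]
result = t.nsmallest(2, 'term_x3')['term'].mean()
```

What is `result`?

199.0

add column term_x3 = loans['term'] * 3:
   term    branch grade  term_x3
0   296     South     E      888
1   263   Airport     B      789
2   283     North     E      849
3   304   Airport     D      912
4   329   Airport     B      987
5   135   Airport     C      405
6   137  Downtown     D      411
filter rows where grade in ['B', 'C']:
   term   branch grade  term_x3
1   263  Airport     B      789
4   329  Airport     B      987
5   135  Airport     C      405
take 2 rows with smallest term_x3:
   term   branch grade  term_x3
5   135  Airport     C      405
1   263  Airport     B      789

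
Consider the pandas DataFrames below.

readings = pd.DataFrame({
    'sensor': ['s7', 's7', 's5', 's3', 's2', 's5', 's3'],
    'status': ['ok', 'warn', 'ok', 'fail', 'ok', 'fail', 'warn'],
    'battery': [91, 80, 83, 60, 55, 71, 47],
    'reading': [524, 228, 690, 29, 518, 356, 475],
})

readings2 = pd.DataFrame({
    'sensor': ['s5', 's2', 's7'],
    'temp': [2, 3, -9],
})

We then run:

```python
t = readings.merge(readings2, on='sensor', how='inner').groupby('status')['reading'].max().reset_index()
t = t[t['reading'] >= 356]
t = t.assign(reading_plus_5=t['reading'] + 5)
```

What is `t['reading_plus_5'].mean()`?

merge on 'sensor' (how='inner') → 5 rows:
  sensor status  battery  reading  temp
0     s7     ok       91      524    -9
1     s7   warn       80      228    -9
2     s5     ok       83      690     2
3     s2     ok       55      518     3
4     s5   fail       71      356     2
group by status, max of reading:
status
fail    356
ok      690
warn    228
Name: reading, dtype: int64
reset_index():
  status  reading
0   fail      356
1     ok      690
2   warn      228
filter rows where reading >= 356:
  status  reading
0   fail      356
1     ok      690
add column reading_plus_5 = t['reading'] + 5:
  status  reading  reading_plus_5
0   fail      356             361
1     ok      690             695

528.0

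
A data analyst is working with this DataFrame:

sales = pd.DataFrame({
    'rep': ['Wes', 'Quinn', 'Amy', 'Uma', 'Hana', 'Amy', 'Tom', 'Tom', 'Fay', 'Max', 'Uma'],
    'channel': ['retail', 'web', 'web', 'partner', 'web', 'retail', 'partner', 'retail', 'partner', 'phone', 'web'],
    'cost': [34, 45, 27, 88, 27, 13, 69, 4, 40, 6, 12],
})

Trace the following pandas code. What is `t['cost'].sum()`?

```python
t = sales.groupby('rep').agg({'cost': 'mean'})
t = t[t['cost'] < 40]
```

group by rep, mean of cost:
       cost
rep        
Amy    20.0
Fay    40.0
Hana   27.0
Max     6.0
Quinn  45.0
Tom    36.5
Uma    50.0
Wes    34.0
filter rows where cost < 40:
      cost
rep       
Amy   20.0
Hana  27.0
Max    6.0
Tom   36.5
Wes   34.0

123.5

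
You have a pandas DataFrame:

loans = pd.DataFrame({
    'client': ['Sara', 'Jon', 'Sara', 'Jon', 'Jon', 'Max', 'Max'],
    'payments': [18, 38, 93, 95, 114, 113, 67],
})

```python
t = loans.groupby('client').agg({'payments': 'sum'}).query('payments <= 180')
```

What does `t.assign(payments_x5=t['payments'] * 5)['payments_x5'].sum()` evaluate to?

1455

group by client, sum of payments:
        payments
client          
Jon          247
Max          180
Sara         111
filter rows where payments <= 180:
        payments
client          
Max          180
Sara         111
add column payments_x5 = t['payments'] * 5:
        payments  payments_x5
client                       
Max          180          900
Sara         111          555
Reading off the sum of column 'payments_x5', we get 1455.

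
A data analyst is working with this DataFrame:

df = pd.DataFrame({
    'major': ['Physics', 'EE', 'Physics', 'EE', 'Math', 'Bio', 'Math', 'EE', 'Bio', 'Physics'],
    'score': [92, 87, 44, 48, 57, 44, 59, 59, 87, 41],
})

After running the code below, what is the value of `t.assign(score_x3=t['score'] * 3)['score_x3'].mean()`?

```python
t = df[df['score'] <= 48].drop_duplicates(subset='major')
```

136.0

filter rows where score <= 48:
     major  score
2  Physics     44
3       EE     48
5      Bio     44
9  Physics     41
drop duplicate major (keep=first):
     major  score
2  Physics     44
3       EE     48
5      Bio     44
add column score_x3 = t['score'] * 3:
     major  score  score_x3
2  Physics     44       132
3       EE     48       144
5      Bio     44       132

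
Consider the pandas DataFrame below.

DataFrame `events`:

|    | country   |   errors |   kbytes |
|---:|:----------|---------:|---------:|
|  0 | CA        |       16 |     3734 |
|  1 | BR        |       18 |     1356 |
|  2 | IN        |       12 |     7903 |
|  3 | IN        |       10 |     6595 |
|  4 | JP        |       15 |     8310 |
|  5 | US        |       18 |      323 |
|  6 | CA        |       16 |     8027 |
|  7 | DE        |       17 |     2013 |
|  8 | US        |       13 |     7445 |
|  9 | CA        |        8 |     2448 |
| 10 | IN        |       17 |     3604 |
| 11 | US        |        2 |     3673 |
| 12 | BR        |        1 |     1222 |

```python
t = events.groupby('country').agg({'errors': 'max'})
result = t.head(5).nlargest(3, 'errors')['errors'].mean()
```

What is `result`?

group by country, max of errors:
         errors
country        
BR           18
CA           16
DE           17
IN           17
JP           15
US           18
take first 5 rows:
         errors
country        
BR           18
CA           16
DE           17
IN           17
JP           15
take 3 rows with largest errors:
         errors
country        
BR           18
DE           17
IN           17
mean of column 'errors' → 17.3333333333

17.3333333333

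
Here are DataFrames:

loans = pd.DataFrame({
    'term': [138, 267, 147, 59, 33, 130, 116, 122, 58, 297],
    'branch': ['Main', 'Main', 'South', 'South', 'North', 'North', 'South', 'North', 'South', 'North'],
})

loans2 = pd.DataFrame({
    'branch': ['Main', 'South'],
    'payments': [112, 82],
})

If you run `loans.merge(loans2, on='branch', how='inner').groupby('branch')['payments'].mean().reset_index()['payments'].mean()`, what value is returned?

merge on 'branch' (how='inner') → 6 rows:
   term branch  payments
0   138   Main       112
1   267   Main       112
2   147  South        82
3    59  South        82
4   116  South        82
5    58  South        82
group by branch, mean of payments:
branch
Main     112.0
South     82.0
Name: payments, dtype: float64
reset_index():
  branch  payments
0   Main     112.0
1  South      82.0

97.0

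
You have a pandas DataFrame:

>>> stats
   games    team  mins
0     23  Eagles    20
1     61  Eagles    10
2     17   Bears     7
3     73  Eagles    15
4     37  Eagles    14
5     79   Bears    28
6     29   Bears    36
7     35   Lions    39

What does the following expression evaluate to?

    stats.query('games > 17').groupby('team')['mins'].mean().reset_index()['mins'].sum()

filter rows where games > 17:
   games    team  mins
0     23  Eagles    20
1     61  Eagles    10
3     73  Eagles    15
4     37  Eagles    14
5     79   Bears    28
6     29   Bears    36
7     35   Lions    39
group by team, mean of mins:
team
Bears     32.00
Eagles    14.75
Lions     39.00
Name: mins, dtype: float64
reset_index():
     team   mins
0   Bears  32.00
1  Eagles  14.75
2   Lions  39.00

85.75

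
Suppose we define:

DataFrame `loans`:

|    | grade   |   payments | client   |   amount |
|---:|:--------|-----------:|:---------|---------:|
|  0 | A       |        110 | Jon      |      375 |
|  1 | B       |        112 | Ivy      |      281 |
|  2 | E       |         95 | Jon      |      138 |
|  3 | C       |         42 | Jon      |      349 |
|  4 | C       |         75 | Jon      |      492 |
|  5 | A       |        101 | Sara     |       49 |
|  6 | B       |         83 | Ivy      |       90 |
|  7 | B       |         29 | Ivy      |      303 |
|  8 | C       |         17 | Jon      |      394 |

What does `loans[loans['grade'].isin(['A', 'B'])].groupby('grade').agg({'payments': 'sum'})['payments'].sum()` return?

435

filter rows where grade in ['A', 'B']:
  grade  payments client  amount
0     A       110    Jon     375
1     B       112    Ivy     281
5     A       101   Sara      49
6     B        83    Ivy      90
7     B        29    Ivy     303
group by grade, sum of payments:
       payments
grade          
A           211
B           224
The sum of column 'payments' is 435.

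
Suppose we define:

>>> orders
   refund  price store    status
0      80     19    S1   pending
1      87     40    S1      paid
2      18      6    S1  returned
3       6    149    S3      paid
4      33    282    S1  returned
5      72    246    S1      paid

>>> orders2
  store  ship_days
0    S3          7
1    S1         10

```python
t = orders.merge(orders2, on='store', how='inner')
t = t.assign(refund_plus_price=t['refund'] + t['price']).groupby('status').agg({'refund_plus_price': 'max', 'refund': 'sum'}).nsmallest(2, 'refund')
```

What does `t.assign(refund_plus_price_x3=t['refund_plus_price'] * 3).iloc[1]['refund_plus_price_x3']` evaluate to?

297

merge on 'store' (how='inner') → 6 rows:
   refund  price store    status  ship_days
0      80     19    S1   pending         10
1      87     40    S1      paid         10
2      18      6    S1  returned         10
3       6    149    S3      paid          7
4      33    282    S1  returned         10
5      72    246    S1      paid         10
add column refund_plus_price = t['refund'] + t['price']:
   refund  price store    status  ship_days  refund_plus_price
0      80     19    S1   pending         10                 99
1      87     40    S1      paid         10                127
2      18      6    S1  returned         10                 24
3       6    149    S3      paid          7                155
4      33    282    S1  returned         10                315
5      72    246    S1      paid         10                318
group by status: max(refund_plus_price), sum(refund):
          refund_plus_price  refund
status                             
paid                    318     165
pending                  99      80
returned                315      51
take 2 rows with smallest refund:
          refund_plus_price  refund
status                             
returned                315      51
pending                  99      80
add column refund_plus_price_x3 = t['refund_plus_price'] * 3:
          refund_plus_price  refund  refund_plus_price_x3
status                                                   
returned                315      51                   945
pending                  99      80                   297
Then the value at position 1, column 'refund_plus_price_x3': 297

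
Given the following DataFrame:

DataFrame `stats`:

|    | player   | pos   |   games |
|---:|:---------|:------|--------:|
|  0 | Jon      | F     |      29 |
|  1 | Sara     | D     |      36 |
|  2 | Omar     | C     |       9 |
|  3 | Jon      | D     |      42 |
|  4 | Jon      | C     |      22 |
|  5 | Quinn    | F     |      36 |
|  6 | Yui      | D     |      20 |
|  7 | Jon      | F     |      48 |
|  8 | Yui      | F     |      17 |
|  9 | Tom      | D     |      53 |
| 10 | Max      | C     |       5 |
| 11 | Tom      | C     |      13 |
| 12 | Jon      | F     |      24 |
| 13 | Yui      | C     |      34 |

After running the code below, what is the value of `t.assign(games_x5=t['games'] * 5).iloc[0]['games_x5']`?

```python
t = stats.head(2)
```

take first 2 rows:
  player pos  games
0    Jon   F     29
1   Sara   D     36
add column games_x5 = t['games'] * 5:
  player pos  games  games_x5
0    Jon   F     29       145
1   Sara   D     36       180

145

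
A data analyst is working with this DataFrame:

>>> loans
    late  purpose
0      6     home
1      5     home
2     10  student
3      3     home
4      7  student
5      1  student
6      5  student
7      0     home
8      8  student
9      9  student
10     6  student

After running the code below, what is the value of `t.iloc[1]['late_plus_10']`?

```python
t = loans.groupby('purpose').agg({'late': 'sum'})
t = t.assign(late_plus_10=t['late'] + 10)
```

56

group by purpose, sum of late:
         late
purpose      
home       14
student    46
add column late_plus_10 = t['late'] + 10:
         late  late_plus_10
purpose                    
home       14            24
student    46            56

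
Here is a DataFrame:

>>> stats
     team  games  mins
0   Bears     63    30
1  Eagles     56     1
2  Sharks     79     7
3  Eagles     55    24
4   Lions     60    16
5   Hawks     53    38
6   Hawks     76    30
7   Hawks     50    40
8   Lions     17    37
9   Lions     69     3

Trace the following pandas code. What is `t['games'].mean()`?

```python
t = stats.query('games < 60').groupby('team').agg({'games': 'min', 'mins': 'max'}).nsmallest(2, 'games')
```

filter rows where games < 60:
     team  games  mins
1  Eagles     56     1
3  Eagles     55    24
5   Hawks     53    38
7   Hawks     50    40
8   Lions     17    37
group by team: min(games), max(mins):
        games  mins
team               
Eagles     55    24
Hawks      50    40
Lions      17    37
take 2 rows with smallest games:
       games  mins
team              
Lions     17    37
Hawks     50    40
Reading off the mean of column 'games', we get 33.5.

33.5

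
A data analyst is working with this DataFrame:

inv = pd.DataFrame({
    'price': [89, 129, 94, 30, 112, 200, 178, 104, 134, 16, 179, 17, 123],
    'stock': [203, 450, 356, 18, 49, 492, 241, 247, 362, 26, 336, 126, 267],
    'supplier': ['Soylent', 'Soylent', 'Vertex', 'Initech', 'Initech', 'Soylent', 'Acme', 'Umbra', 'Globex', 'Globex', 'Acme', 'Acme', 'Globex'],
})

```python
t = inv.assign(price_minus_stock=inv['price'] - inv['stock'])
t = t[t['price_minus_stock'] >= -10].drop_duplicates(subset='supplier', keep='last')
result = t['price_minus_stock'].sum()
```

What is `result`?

add column price_minus_stock = inv['price'] - inv['stock']:
    price  stock supplier  price_minus_stock
0      89    203  Soylent               -114
1     129    450  Soylent               -321
2      94    356   Vertex               -262
3      30     18  Initech                 12
4     112     49  Initech                 63
5     200    492  Soylent               -292
6     178    241     Acme                -63
7     104    247    Umbra               -143
8     134    362   Globex               -228
9      16     26   Globex                -10
10    179    336     Acme               -157
11     17    126     Acme               -109
12    123    267   Globex               -144
filter rows where price_minus_stock >= -10:
   price  stock supplier  price_minus_stock
3     30     18  Initech                 12
4    112     49  Initech                 63
9     16     26   Globex                -10
drop duplicate supplier (keep=last):
   price  stock supplier  price_minus_stock
4    112     49  Initech                 63
9     16     26   Globex                -10
Finally, sum of column 'price_minus_stock' = 53.

53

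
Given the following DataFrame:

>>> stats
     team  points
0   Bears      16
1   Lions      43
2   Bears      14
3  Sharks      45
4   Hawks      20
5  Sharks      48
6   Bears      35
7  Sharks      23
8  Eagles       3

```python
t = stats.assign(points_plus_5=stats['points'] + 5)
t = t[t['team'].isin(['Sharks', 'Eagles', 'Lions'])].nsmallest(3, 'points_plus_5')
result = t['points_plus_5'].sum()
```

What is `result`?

84

add column points_plus_5 = stats['points'] + 5:
     team  points  points_plus_5
0   Bears      16             21
1   Lions      43             48
2   Bears      14             19
3  Sharks      45             50
4   Hawks      20             25
5  Sharks      48             53
6   Bears      35             40
7  Sharks      23             28
8  Eagles       3              8
filter rows where team in ['Sharks', 'Eagles', 'Lions']:
     team  points  points_plus_5
1   Lions      43             48
3  Sharks      45             50
5  Sharks      48             53
7  Sharks      23             28
8  Eagles       3              8
take 3 rows with smallest points_plus_5:
     team  points  points_plus_5
8  Eagles       3              8
7  Sharks      23             28
1   Lions      43             48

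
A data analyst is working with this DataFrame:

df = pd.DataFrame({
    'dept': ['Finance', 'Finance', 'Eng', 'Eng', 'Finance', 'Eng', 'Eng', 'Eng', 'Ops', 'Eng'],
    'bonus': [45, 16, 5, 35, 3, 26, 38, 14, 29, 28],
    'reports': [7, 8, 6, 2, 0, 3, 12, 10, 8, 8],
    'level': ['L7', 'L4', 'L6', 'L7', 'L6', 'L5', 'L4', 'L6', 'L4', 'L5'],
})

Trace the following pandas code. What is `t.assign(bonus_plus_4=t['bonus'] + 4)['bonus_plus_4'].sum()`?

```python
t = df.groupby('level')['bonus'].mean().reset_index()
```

118.0

group by level, mean of bonus:
level
L4    27.666667
L5    27.000000
L6     7.333333
L7    40.000000
Name: bonus, dtype: float64
reset_index():
  level      bonus
0    L4  27.666667
1    L5  27.000000
2    L6   7.333333
3    L7  40.000000
add column bonus_plus_4 = t['bonus'] + 4:
  level      bonus  bonus_plus_4
0    L4  27.666667     31.666667
1    L5  27.000000     31.000000
2    L6   7.333333     11.333333
3    L7  40.000000     44.000000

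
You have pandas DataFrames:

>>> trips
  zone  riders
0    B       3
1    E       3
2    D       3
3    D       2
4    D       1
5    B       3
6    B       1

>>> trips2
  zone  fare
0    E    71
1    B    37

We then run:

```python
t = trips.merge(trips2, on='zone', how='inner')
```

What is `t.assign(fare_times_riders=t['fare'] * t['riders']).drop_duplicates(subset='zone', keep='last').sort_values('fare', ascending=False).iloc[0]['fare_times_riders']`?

merge on 'zone' (how='inner') → 4 rows:
  zone  riders  fare
0    B       3    37
1    E       3    71
2    B       3    37
3    B       1    37
add column fare_times_riders = t['fare'] * t['riders']:
  zone  riders  fare  fare_times_riders
0    B       3    37                111
1    E       3    71                213
2    B       3    37                111
3    B       1    37                 37
drop duplicate zone (keep=last):
  zone  riders  fare  fare_times_riders
1    E       3    71                213
3    B       1    37                 37
sort by fare descending:
  zone  riders  fare  fare_times_riders
1    E       3    71                213
3    B       1    37                 37
value at position 0, column 'fare_times_riders' → 213

213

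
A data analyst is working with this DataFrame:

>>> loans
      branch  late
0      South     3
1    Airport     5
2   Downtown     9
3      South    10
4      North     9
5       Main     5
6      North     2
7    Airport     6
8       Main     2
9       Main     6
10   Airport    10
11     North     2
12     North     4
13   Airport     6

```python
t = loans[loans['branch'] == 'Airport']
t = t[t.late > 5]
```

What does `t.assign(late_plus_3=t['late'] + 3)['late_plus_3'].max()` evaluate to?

filter rows where branch == 'Airport':
     branch  late
1   Airport     5
7   Airport     6
10  Airport    10
13  Airport     6
filter rows where late > 5:
     branch  late
7   Airport     6
10  Airport    10
13  Airport     6
add column late_plus_3 = t['late'] + 3:
     branch  late  late_plus_3
7   Airport     6            9
10  Airport    10           13
13  Airport     6            9
Then the max of column 'late_plus_3': 13

13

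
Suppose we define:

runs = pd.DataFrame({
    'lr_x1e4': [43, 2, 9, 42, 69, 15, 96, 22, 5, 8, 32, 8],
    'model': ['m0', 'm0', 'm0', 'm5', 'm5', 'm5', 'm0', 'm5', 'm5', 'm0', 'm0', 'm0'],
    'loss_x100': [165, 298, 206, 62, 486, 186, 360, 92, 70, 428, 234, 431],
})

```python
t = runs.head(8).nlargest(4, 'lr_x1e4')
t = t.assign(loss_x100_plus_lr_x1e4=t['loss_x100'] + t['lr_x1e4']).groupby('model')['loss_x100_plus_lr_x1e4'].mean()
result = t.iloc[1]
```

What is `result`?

take first 8 rows:
   lr_x1e4 model  loss_x100
0       43    m0        165
1        2    m0        298
2        9    m0        206
3       42    m5         62
4       69    m5        486
5       15    m5        186
6       96    m0        360
7       22    m5         92
take 4 rows with largest lr_x1e4:
   lr_x1e4 model  loss_x100
6       96    m0        360
4       69    m5        486
0       43    m0        165
3       42    m5         62
add column loss_x100_plus_lr_x1e4 = t['loss_x100'] + t['lr_x1e4']:
   lr_x1e4 model  loss_x100  loss_x100_plus_lr_x1e4
6       96    m0        360                     456
4       69    m5        486                     555
0       43    m0        165                     208
3       42    m5         62                     104
group by model, mean of loss_x100_plus_lr_x1e4:
model
m0    332.0
m5    329.5
Name: loss_x100_plus_lr_x1e4, dtype: float64

329.5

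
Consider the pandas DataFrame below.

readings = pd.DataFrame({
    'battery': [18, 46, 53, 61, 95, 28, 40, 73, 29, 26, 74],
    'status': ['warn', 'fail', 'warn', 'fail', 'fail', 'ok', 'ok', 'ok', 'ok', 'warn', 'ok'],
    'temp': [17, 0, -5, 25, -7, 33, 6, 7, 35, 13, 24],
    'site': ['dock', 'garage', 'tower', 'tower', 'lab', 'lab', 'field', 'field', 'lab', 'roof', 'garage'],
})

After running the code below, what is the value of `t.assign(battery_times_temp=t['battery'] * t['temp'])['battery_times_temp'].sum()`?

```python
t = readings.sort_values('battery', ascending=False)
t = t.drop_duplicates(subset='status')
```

sort by battery descending:
    battery status  temp    site
4        95   fail    -7     lab
10       74     ok    24  garage
7        73     ok     7   field
3        61   fail    25   tower
2        53   warn    -5   tower
1        46   fail     0  garage
6        40     ok     6   field
8        29     ok    35     lab
5        28     ok    33     lab
9        26   warn    13    roof
0        18   warn    17    dock
drop duplicate status (keep=first):
    battery status  temp    site
4        95   fail    -7     lab
10       74     ok    24  garage
2        53   warn    -5   tower
add column battery_times_temp = t['battery'] * t['temp']:
    battery status  temp    site  battery_times_temp
4        95   fail    -7     lab                -665
10       74     ok    24  garage                1776
2        53   warn    -5   tower                -265
Taking the sum of column 'battery_times_temp' gives 846.

846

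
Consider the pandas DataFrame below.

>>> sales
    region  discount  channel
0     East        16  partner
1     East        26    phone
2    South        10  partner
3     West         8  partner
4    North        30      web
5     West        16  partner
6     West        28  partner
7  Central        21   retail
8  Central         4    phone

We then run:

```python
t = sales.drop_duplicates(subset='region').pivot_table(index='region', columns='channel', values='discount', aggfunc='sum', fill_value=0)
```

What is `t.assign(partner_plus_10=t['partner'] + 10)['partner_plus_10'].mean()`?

16.8

drop duplicate region (keep=first):
    region  discount  channel
0     East        16  partner
2    South        10  partner
3     West         8  partner
4    North        30      web
7  Central        21   retail
pivot: rows=region, cols=channel, sum(discount):
channel  partner  retail  web
region                       
Central        0      21    0
East          16       0    0
North          0       0   30
South         10       0    0
West           8       0    0
add column partner_plus_10 = t['partner'] + 10:
channel  partner  retail  web  partner_plus_10
region                                        
Central        0      21    0               10
East          16       0    0               26
North          0       0   30               10
South         10       0    0               20
West           8       0    0               18
mean of column 'partner_plus_10' → 16.8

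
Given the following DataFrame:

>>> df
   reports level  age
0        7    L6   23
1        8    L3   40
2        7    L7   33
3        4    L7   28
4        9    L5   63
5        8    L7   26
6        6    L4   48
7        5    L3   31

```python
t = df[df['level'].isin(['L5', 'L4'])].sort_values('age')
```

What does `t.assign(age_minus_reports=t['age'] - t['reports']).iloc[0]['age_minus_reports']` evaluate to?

42

filter rows where level in ['L5', 'L4']:
   reports level  age
4        9    L5   63
6        6    L4   48
sort by age:
   reports level  age
6        6    L4   48
4        9    L5   63
add column age_minus_reports = t['age'] - t['reports']:
   reports level  age  age_minus_reports
6        6    L4   48                 42
4        9    L5   63                 54
The value at position 0, column 'age_minus_reports' is 42.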